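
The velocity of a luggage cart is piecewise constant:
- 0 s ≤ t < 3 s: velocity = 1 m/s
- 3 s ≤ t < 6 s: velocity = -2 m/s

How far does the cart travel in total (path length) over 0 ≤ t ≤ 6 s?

9 m

Total distance travelled is ∫|v| dt — sum the magnitudes of each area piece.
0–3 s: |1| × 3 = 3 m
3–6 s: |-2| × 3 = 6 m
Total distance = 9 m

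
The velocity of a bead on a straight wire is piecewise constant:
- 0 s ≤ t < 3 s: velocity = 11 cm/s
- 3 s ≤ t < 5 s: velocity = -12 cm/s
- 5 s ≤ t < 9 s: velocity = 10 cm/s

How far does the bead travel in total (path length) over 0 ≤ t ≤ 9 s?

Total distance travelled is ∫|v| dt — sum the magnitudes of each area piece.
0–3 s: |11| × 3 = 33 cm
3–5 s: |-12| × 2 = 24 cm
5–9 s: |10| × 4 = 40 cm
Total distance = 97 cm

97 cm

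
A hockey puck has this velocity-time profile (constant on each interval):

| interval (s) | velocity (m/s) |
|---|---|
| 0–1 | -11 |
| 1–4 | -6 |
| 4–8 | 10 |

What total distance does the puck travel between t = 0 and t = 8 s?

69 m

Total distance travelled is ∫|v| dt — sum the magnitudes of each area piece.
0–1 s: |-11| × 1 = 11 m
1–4 s: |-6| × 3 = 18 m
4–8 s: |10| × 4 = 40 m
Total distance = 69 m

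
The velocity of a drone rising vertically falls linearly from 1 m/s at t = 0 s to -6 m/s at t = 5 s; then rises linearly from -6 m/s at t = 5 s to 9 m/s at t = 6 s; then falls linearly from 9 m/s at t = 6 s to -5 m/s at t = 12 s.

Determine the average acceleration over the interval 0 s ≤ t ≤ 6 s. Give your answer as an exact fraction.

4/3 m/s²

Average acceleration = Δv/Δt = (9 − 1)/(6 − 0) = 4/3 m/s².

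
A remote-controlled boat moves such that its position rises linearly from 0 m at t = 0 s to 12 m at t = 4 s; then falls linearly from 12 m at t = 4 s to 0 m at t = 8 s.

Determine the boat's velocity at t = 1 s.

Velocity is the slope of the x-t graph on 0–4 s: (12 − 0)/(4 − 0) = 3 m/s.

3 m/s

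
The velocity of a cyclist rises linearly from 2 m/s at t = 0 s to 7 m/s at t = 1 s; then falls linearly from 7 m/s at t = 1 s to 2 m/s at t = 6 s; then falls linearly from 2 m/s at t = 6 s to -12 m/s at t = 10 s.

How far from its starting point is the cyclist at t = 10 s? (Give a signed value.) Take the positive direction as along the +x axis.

Displacement is the signed area under the v-t curve.
0–1 s: ½(2 + 7)(1) = 4.5 m
1–6 s: ½(7 + 2)(5) = 22.5 m
6–10 s: ½(2 + -12)(4) = -20 m
Net displacement = 7 m

7 m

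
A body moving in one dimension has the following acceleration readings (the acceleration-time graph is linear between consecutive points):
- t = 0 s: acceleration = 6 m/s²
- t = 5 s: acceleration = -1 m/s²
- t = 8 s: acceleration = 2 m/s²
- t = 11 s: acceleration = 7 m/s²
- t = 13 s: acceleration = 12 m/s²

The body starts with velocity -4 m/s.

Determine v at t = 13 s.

42.5 m/s

Δv equals the area under the a-t graph; then v = v₀ + Δv.
0–5 s: ½(6 + -1)(5) = 12.5 m/s
5–8 s: ½(-1 + 2)(3) = 1.5 m/s
8–11 s: ½(2 + 7)(3) = 13.5 m/s
11–13 s: ½(7 + 12)(2) = 19 m/s
Δv = 46.5 m/s, so v(13) = -4 + (46.5) = 42.5 m/s.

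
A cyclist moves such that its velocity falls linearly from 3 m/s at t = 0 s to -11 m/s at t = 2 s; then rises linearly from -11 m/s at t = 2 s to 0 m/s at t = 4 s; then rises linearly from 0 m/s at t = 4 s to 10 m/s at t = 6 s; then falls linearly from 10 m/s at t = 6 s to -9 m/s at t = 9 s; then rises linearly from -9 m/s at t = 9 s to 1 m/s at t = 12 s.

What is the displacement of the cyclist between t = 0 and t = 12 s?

-19.5 m

Displacement is the signed area under the v-t curve.
0–2 s: ½(3 + -11)(2) = -8 m
2–4 s: ½(-11 + 0)(2) = -11 m
4–6 s: ½(0 + 10)(2) = 10 m
6–9 s: ½(10 + -9)(3) = 1.5 m
9–12 s: ½(-9 + 1)(3) = -12 m
Net displacement = -19.5 m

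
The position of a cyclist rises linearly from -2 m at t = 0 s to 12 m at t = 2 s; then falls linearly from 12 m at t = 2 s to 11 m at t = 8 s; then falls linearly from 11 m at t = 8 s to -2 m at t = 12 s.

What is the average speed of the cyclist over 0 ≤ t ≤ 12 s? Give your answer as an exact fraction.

7/3 m/s

Average speed = (total path length)/(elapsed time); on a piecewise-linear x-t graph the path length is Σ|Δx|.
0–2 s: |Δx| = |12 − -2| = 14 m
2–8 s: |Δx| = |11 − 12| = 1 m
8–12 s: |Δx| = |-2 − 11| = 13 m
Total path = 28 m; average speed = 28/12 = 7/3 m/s.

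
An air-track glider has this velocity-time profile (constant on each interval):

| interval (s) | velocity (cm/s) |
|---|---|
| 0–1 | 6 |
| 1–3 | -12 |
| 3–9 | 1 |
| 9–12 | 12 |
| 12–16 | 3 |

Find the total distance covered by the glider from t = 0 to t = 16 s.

Distance (not displacement) is the total path length: add the absolute areas under v-t.
0–1 s: |6| × 1 = 6 cm
1–3 s: |-12| × 2 = 24 cm
3–9 s: |1| × 6 = 6 cm
9–12 s: |12| × 3 = 36 cm
12–16 s: |3| × 4 = 12 cm
Total distance = 84 cm

84 cm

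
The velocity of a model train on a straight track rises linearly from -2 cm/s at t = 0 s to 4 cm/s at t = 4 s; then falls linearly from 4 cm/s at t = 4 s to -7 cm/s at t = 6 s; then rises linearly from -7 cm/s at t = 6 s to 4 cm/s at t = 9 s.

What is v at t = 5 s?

On 4–6 s the graph is linear from 4 to -7 cm/s: v(5) = 4 + (-7 − 4)·(5 − 4)/(6 − 4) = -1.5 cm/s.

-1.5 cm/s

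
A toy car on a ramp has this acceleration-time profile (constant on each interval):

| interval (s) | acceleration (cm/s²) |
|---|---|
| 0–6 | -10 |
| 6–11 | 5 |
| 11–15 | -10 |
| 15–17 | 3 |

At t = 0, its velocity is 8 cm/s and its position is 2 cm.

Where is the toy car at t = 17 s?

On each constant-a segment, Δv = aΔt and Δx = v₀Δt + ½aΔt²; chain segment to segment.
0–6 s: v starts 8 cm/s; Δx = 8·6 + ½·-10·6² = -132 cm; v ends -52 cm/s.
6–11 s: v starts -52 cm/s; Δx = -52·5 + ½·5·5² = -197.5 cm; v ends -27 cm/s.
11–15 s: v starts -27 cm/s; Δx = -27·4 + ½·-10·4² = -188 cm; v ends -67 cm/s.
15–17 s: v starts -67 cm/s; Δx = -67·2 + ½·3·2² = -128 cm; v ends -61 cm/s.
x(17) = 2 + Σ Δx = -643.5 cm.

-643.5 cm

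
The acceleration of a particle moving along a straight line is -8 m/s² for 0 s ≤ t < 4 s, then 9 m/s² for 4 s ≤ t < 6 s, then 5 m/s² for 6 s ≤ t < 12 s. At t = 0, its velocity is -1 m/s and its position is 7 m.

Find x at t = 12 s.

On each constant-a segment, Δv = aΔt and Δx = v₀Δt + ½aΔt²; chain segment to segment.
0–4 s: v starts -1 m/s; Δx = -1·4 + ½·-8·4² = -68 m; v ends -33 m/s.
4–6 s: v starts -33 m/s; Δx = -33·2 + ½·9·2² = -48 m; v ends -15 m/s.
6–12 s: v starts -15 m/s; Δx = -15·6 + ½·5·6² = 0 m; v ends 15 m/s.
x(12) = 7 + Σ Δx = -109 m.

-109 m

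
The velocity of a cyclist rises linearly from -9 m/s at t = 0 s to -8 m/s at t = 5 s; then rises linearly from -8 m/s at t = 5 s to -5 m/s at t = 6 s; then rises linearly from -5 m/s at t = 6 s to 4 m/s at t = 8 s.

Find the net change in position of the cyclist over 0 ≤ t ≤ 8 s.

-50 m

Net displacement equals the area under the velocity-time graph (areas below the axis count negative).
0–5 s: ½(-9 + -8)(5) = -42.5 m
5–6 s: ½(-8 + -5)(1) = -6.5 m
6–8 s: ½(-5 + 4)(2) = -1 m
Net displacement = -50 m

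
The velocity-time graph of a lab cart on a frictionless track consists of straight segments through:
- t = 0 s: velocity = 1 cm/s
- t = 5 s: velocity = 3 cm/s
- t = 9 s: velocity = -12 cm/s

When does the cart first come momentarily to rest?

v changes sign on 5–9 s (from 3 to -12); the graph is linear there, so v = 0 at t = 5 + (-3)·(9 − 5)/(-12 − 3) = 5.8 s.

t = 5.8 s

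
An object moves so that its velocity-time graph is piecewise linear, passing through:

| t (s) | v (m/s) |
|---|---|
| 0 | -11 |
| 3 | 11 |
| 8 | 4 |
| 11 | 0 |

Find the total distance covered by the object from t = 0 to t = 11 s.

60 m

Total distance travelled is ∫|v| dt — sum the magnitudes of each area piece.
0–3 s: v = 0 at t = 1.5 s; triangle areas 8.25 + 8.25 = 16.5 m
3–8 s: |½(11 + 4)(5)| = 37.5 m
8–11 s: |½(4 + 0)(3)| = 6 m
Total distance = 60 m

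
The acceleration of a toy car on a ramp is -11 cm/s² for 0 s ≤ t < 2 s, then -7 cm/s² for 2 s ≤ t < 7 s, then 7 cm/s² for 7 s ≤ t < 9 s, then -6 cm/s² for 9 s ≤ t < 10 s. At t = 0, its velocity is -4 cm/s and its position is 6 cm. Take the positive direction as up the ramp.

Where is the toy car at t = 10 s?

-399.5 cm

On each constant-a segment, Δv = aΔt and Δx = v₀Δt + ½aΔt²; chain segment to segment.
0–2 s: v starts -4 cm/s; Δx = -4·2 + ½·-11·2² = -30 cm; v ends -26 cm/s.
2–7 s: v starts -26 cm/s; Δx = -26·5 + ½·-7·5² = -217.5 cm; v ends -61 cm/s.
7–9 s: v starts -61 cm/s; Δx = -61·2 + ½·7·2² = -108 cm; v ends -47 cm/s.
9–10 s: v starts -47 cm/s; Δx = -47·1 + ½·-6·1² = -50 cm; v ends -53 cm/s.
x(10) = 6 + Σ Δx = -399.5 cm.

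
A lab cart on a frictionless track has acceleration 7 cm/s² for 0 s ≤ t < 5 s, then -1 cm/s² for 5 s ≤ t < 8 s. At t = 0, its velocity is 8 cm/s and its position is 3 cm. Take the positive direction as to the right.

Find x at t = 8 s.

255 cm

On each constant-a segment, Δv = aΔt and Δx = v₀Δt + ½aΔt²; chain segment to segment.
0–5 s: v starts 8 cm/s; Δx = 8·5 + ½·7·5² = 127.5 cm; v ends 43 cm/s.
5–8 s: v starts 43 cm/s; Δx = 43·3 + ½·-1·3² = 124.5 cm; v ends 40 cm/s.
x(8) = 3 + Σ Δx = 255 cm.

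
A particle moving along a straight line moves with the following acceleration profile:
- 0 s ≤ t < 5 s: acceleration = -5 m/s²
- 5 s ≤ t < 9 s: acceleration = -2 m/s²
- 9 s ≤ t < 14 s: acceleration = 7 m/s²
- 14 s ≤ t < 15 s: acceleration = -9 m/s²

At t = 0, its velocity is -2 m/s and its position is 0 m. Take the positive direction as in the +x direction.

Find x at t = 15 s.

-288.5 m

On each constant-a segment, Δv = aΔt and Δx = v₀Δt + ½aΔt²; chain segment to segment.
0–5 s: v starts -2 m/s; Δx = -2·5 + ½·-5·5² = -72.5 m; v ends -27 m/s.
5–9 s: v starts -27 m/s; Δx = -27·4 + ½·-2·4² = -124 m; v ends -35 m/s.
9–14 s: v starts -35 m/s; Δx = -35·5 + ½·7·5² = -87.5 m; v ends 0 m/s.
14–15 s: v starts 0 m/s; Δx = 0·1 + ½·-9·1² = -4.5 m; v ends -9 m/s.
x(15) = 0 + Σ Δx = -288.5 m.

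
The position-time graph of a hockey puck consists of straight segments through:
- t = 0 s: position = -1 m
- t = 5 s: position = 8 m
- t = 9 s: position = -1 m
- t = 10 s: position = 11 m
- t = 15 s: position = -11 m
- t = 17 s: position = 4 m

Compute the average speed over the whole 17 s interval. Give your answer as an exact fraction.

67/17 m/s

Average speed = (total path length)/(elapsed time); on a piecewise-linear x-t graph the path length is Σ|Δx|.
0–5 s: |Δx| = |8 − -1| = 9 m
5–9 s: |Δx| = |-1 − 8| = 9 m
9–10 s: |Δx| = |11 − -1| = 12 m
10–15 s: |Δx| = |-11 − 11| = 22 m
15–17 s: |Δx| = |4 − -11| = 15 m
Total path = 67 m; average speed = 67/17 = 67/17 m/s.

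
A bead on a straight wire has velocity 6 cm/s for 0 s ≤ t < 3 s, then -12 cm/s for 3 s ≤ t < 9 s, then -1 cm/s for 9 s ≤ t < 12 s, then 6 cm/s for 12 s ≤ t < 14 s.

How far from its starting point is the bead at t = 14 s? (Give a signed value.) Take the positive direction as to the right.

-45 cm

Net displacement equals the area under the velocity-time graph (areas below the axis count negative).
0–3 s: 6 × 3 = 18 cm
3–9 s: -12 × 6 = -72 cm
9–12 s: -1 × 3 = -3 cm
12–14 s: 6 × 2 = 12 cm
Net displacement = -45 cm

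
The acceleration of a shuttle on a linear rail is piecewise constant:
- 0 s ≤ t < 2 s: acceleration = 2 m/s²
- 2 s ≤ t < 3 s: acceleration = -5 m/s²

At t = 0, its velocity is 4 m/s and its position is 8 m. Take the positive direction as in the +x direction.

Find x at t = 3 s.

On each constant-a segment, Δv = aΔt and Δx = v₀Δt + ½aΔt²; chain segment to segment.
0–2 s: v starts 4 m/s; Δx = 4·2 + ½·2·2² = 12 m; v ends 8 m/s.
2–3 s: v starts 8 m/s; Δx = 8·1 + ½·-5·1² = 5.5 m; v ends 3 m/s.
x(3) = 8 + Σ Δx = 25.5 m.

25.5 m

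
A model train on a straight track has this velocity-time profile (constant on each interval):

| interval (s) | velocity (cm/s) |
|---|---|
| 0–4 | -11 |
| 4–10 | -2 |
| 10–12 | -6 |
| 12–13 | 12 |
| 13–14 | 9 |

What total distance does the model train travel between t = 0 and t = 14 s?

Distance (not displacement) is the total path length: add the absolute areas under v-t.
0–4 s: |-11| × 4 = 44 cm
4–10 s: |-2| × 6 = 12 cm
10–12 s: |-6| × 2 = 12 cm
12–13 s: |12| × 1 = 12 cm
13–14 s: |9| × 1 = 9 cm
Total distance = 89 cm

89 cm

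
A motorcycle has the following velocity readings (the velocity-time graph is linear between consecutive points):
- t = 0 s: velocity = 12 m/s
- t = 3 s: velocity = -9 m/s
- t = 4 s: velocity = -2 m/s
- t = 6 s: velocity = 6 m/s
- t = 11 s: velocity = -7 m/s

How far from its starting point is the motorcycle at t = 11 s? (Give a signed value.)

Net displacement equals the area under the velocity-time graph (areas below the axis count negative).
0–3 s: ½(12 + -9)(3) = 4.5 m
3–4 s: ½(-9 + -2)(1) = -5.5 m
4–6 s: ½(-2 + 6)(2) = 4 m
6–11 s: ½(6 + -7)(5) = -2.5 m
Net displacement = 0.5 m

0.5 m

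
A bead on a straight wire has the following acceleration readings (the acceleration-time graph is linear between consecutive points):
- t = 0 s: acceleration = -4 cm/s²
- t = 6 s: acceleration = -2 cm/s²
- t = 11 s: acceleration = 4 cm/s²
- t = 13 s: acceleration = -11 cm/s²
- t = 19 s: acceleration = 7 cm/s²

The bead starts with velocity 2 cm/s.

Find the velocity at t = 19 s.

Δv equals the area under the a-t graph; then v = v₀ + Δv.
0–6 s: ½(-4 + -2)(6) = -18 cm/s
6–11 s: ½(-2 + 4)(5) = 5 cm/s
11–13 s: ½(4 + -11)(2) = -7 cm/s
13–19 s: ½(-11 + 7)(6) = -12 cm/s
Δv = -32 cm/s, so v(19) = 2 + (-32) = -30 cm/s.

-30 cm/s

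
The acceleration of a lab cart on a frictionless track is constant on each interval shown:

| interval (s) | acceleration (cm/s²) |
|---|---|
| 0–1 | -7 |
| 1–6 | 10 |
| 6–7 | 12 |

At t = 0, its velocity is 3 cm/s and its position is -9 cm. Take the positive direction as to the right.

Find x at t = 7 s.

On each constant-a segment, Δv = aΔt and Δx = v₀Δt + ½aΔt²; chain segment to segment.
0–1 s: v starts 3 cm/s; Δx = 3·1 + ½·-7·1² = -0.5 cm; v ends -4 cm/s.
1–6 s: v starts -4 cm/s; Δx = -4·5 + ½·10·5² = 105 cm; v ends 46 cm/s.
6–7 s: v starts 46 cm/s; Δx = 46·1 + ½·12·1² = 52 cm; v ends 58 cm/s.
x(7) = -9 + Σ Δx = 147.5 cm.

147.5 cm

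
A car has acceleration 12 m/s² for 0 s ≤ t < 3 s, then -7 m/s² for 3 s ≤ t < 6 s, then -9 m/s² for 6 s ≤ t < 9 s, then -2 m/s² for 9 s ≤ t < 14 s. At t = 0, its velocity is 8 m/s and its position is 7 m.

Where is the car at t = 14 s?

169 m

On each constant-a segment, Δv = aΔt and Δx = v₀Δt + ½aΔt²; chain segment to segment.
0–3 s: v starts 8 m/s; Δx = 8·3 + ½·12·3² = 78 m; v ends 44 m/s.
3–6 s: v starts 44 m/s; Δx = 44·3 + ½·-7·3² = 100.5 m; v ends 23 m/s.
6–9 s: v starts 23 m/s; Δx = 23·3 + ½·-9·3² = 28.5 m; v ends -4 m/s.
9–14 s: v starts -4 m/s; Δx = -4·5 + ½·-2·5² = -45 m; v ends -14 m/s.
x(14) = 7 + Σ Δx = 169 m.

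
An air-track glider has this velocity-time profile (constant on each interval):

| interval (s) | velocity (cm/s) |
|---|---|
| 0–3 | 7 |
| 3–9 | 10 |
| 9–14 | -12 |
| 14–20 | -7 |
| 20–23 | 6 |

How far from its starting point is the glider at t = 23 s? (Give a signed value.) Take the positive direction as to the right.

Displacement is the signed area under the v-t curve.
0–3 s: 7 × 3 = 21 cm
3–9 s: 10 × 6 = 60 cm
9–14 s: -12 × 5 = -60 cm
14–20 s: -7 × 6 = -42 cm
20–23 s: 6 × 3 = 18 cm
Net displacement = -3 cm

-3 cm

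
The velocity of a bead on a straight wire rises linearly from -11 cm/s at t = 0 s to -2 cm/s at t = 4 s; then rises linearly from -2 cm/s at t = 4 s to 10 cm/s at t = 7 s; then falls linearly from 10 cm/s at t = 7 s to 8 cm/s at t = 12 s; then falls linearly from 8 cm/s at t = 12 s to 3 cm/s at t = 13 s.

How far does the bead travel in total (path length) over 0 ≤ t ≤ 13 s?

89.5 cm

Total distance travelled is ∫|v| dt — sum the magnitudes of each area piece.
0–4 s: |½(-11 + -2)(4)| = 26 cm
4–7 s: v = 0 at t = 4.5 s; triangle areas 0.5 + 12.5 = 13 cm
7–12 s: |½(10 + 8)(5)| = 45 cm
12–13 s: |½(8 + 3)(1)| = 5.5 cm
Total distance = 89.5 cm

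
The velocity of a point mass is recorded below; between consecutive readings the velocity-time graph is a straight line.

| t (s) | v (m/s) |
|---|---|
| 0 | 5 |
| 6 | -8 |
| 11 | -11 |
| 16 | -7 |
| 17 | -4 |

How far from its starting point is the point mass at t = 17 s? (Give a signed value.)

-107 m

Net displacement equals the area under the velocity-time graph (areas below the axis count negative).
0–6 s: ½(5 + -8)(6) = -9 m
6–11 s: ½(-8 + -11)(5) = -47.5 m
11–16 s: ½(-11 + -7)(5) = -45 m
16–17 s: ½(-7 + -4)(1) = -5.5 m
Net displacement = -107 m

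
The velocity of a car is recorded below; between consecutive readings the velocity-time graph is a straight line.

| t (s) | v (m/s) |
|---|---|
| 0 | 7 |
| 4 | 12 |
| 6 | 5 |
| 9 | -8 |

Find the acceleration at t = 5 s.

Acceleration is the slope of the v-t graph on 4–6 s: (5 − 12)/(6 − 4) = -3.5 m/s².

-3.5 m/s²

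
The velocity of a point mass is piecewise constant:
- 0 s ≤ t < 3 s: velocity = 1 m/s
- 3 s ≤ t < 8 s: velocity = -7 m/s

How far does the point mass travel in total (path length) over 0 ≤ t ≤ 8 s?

38 m

Distance (not displacement) is the total path length: add the absolute areas under v-t.
0–3 s: |1| × 3 = 3 m
3–8 s: |-7| × 5 = 35 m
Total distance = 38 m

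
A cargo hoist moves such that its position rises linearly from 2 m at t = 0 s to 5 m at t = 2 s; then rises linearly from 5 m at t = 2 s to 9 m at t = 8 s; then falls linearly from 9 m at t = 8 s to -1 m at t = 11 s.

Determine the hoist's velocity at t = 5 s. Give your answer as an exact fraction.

2/3 m/s

Velocity is the slope of the x-t graph on 2–8 s: (9 − 5)/(8 − 2) = 2/3 m/s.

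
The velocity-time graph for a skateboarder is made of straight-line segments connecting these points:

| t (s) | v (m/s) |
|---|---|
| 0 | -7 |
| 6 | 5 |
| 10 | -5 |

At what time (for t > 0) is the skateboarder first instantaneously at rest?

t = 3.5 s

v changes sign on 0–6 s (from -7 to 5); the graph is linear there, so v = 0 at t = 0 + (7)·(6 − 0)/(5 − -7) = 3.5 s.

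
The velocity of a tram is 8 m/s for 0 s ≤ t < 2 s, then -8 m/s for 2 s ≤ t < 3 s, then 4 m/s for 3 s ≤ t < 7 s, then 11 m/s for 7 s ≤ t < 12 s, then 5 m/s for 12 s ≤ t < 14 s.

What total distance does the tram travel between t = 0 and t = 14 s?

Total distance travelled is ∫|v| dt — sum the magnitudes of each area piece.
0–2 s: |8| × 2 = 16 m
2–3 s: |-8| × 1 = 8 m
3–7 s: |4| × 4 = 16 m
7–12 s: |11| × 5 = 55 m
12–14 s: |5| × 2 = 10 m
Total distance = 105 m

105 m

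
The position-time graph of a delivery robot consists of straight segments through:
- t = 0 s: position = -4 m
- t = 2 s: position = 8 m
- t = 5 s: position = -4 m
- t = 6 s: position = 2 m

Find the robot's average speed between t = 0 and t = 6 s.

Average speed = (total path length)/(elapsed time); on a piecewise-linear x-t graph the path length is Σ|Δx|.
0–2 s: |Δx| = |8 − -4| = 12 m
2–5 s: |Δx| = |-4 − 8| = 12 m
5–6 s: |Δx| = |2 − -4| = 6 m
Total path = 30 m; average speed = 30/6 = 5 m/s.

5 m/s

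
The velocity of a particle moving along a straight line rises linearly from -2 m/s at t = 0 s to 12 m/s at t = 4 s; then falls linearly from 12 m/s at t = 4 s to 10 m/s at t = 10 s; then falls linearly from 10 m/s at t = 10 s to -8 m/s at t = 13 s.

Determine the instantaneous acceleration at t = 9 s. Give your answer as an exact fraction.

Acceleration is the slope of the v-t graph on 4–10 s: (10 − 12)/(10 − 4) = -1/3 m/s².

-1/3 m/s²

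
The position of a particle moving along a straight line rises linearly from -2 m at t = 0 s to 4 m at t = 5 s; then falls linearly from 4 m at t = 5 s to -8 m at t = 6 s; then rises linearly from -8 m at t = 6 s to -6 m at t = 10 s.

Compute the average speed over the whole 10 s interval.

Average speed = (total path length)/(elapsed time); on a piecewise-linear x-t graph the path length is Σ|Δx|.
0–5 s: |Δx| = |4 − -2| = 6 m
5–6 s: |Δx| = |-8 − 4| = 12 m
6–10 s: |Δx| = |-6 − -8| = 2 m
Total path = 20 m; average speed = 20/10 = 2 m/s.

2 m/s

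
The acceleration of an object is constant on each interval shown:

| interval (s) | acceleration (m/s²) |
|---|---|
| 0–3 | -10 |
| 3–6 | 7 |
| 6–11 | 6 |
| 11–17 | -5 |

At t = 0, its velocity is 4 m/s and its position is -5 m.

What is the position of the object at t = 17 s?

25.5 m

On each constant-a segment, Δv = aΔt and Δx = v₀Δt + ½aΔt²; chain segment to segment.
0–3 s: v starts 4 m/s; Δx = 4·3 + ½·-10·3² = -33 m; v ends -26 m/s.
3–6 s: v starts -26 m/s; Δx = -26·3 + ½·7·3² = -46.5 m; v ends -5 m/s.
6–11 s: v starts -5 m/s; Δx = -5·5 + ½·6·5² = 50 m; v ends 25 m/s.
11–17 s: v starts 25 m/s; Δx = 25·6 + ½·-5·6² = 60 m; v ends -5 m/s.
x(17) = -5 + Σ Δx = 25.5 m.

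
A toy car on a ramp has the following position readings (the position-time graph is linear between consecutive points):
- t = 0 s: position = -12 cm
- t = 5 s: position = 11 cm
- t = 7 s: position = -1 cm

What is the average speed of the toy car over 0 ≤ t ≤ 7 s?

5 cm/s

Average speed = (total path length)/(elapsed time); on a piecewise-linear x-t graph the path length is Σ|Δx|.
0–5 s: |Δx| = |11 − -12| = 23 cm
5–7 s: |Δx| = |-1 − 11| = 12 cm
Total path = 35 cm; average speed = 35/7 = 5 cm/s.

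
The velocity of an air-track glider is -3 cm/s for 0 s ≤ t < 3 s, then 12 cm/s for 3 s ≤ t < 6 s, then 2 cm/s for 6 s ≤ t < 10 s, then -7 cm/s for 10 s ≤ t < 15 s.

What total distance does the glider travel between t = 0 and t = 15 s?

88 cm

Distance (not displacement) is the total path length: add the absolute areas under v-t.
0–3 s: |-3| × 3 = 9 cm
3–6 s: |12| × 3 = 36 cm
6–10 s: |2| × 4 = 8 cm
10–15 s: |-7| × 5 = 35 cm
Total distance = 88 cm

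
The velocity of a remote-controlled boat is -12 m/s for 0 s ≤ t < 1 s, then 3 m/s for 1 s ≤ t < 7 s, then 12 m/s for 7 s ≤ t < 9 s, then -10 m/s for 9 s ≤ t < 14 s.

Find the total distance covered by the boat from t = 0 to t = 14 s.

Total distance travelled is ∫|v| dt — sum the magnitudes of each area piece.
0–1 s: |-12| × 1 = 12 m
1–7 s: |3| × 6 = 18 m
7–9 s: |12| × 2 = 24 m
9–14 s: |-10| × 5 = 50 m
Total distance = 104 m

104 m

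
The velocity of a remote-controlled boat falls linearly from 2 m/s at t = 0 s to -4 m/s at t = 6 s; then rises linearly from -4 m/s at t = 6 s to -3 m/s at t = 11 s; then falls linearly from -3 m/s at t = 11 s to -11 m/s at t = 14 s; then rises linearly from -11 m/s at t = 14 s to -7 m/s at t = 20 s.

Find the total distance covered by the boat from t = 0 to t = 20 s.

Total distance travelled is ∫|v| dt — sum the magnitudes of each area piece.
0–6 s: v = 0 at t = 2 s; triangle areas 2 + 8 = 10 m
6–11 s: |½(-4 + -3)(5)| = 17.5 m
11–14 s: |½(-3 + -11)(3)| = 21 m
14–20 s: |½(-11 + -7)(6)| = 54 m
Total distance = 102.5 m

102.5 m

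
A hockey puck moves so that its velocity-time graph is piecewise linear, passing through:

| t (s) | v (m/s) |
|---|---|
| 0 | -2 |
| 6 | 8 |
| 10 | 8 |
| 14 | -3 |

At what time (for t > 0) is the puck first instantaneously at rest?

v changes sign on 0–6 s (from -2 to 8); the graph is linear there, so v = 0 at t = 0 + (2)·(6 − 0)/(8 − -2) = 1.2 s.

t = 1.2 s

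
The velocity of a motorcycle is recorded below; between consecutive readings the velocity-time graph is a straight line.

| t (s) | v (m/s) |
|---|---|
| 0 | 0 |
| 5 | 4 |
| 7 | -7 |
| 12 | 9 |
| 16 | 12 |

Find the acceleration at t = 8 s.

3.2 m/s²

Acceleration is the slope of the v-t graph on 7–12 s: (9 − -7)/(12 − 7) = 3.2 m/s².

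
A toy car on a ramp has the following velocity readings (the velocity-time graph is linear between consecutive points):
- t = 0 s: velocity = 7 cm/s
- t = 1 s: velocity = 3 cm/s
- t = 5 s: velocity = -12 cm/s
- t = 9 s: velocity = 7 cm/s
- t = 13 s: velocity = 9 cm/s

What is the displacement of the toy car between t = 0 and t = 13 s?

Net displacement equals the area under the velocity-time graph (areas below the axis count negative).
0–1 s: ½(7 + 3)(1) = 5 cm
1–5 s: ½(3 + -12)(4) = -18 cm
5–9 s: ½(-12 + 7)(4) = -10 cm
9–13 s: ½(7 + 9)(4) = 32 cm
Net displacement = 9 cm

9 cm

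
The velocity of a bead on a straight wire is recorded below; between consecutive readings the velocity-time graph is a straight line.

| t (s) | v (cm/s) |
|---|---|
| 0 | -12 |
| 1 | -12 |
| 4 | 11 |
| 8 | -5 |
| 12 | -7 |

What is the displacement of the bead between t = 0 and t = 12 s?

Net displacement equals the area under the velocity-time graph (areas below the axis count negative).
0–1 s: -12 × 1 = -12 cm
1–4 s: ½(-12 + 11)(3) = -1.5 cm
4–8 s: ½(11 + -5)(4) = 12 cm
8–12 s: ½(-5 + -7)(4) = -24 cm
Net displacement = -25.5 cm

-25.5 cm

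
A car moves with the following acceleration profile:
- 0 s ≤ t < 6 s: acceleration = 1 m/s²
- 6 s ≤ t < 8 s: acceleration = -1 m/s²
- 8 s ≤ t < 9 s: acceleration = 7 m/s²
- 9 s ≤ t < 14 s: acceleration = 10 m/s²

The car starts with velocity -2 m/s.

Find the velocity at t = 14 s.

Δv equals the area under the a-t graph; then v = v₀ + Δv.
0–6 s: 1 × 6 = 6 m/s
6–8 s: -1 × 2 = -2 m/s
8–9 s: 7 × 1 = 7 m/s
9–14 s: 10 × 5 = 50 m/s
Δv = 61 m/s, so v(14) = -2 + (61) = 59 m/s.

59 m/s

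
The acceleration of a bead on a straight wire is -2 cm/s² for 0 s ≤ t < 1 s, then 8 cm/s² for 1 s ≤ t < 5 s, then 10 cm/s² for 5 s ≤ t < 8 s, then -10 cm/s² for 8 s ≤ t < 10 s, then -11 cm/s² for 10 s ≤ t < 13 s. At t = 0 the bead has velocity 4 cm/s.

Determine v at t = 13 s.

Δv equals the area under the a-t graph; then v = v₀ + Δv.
0–1 s: -2 × 1 = -2 cm/s
1–5 s: 8 × 4 = 32 cm/s
5–8 s: 10 × 3 = 30 cm/s
8–10 s: -10 × 2 = -20 cm/s
10–13 s: -11 × 3 = -33 cm/s
Δv = 7 cm/s, so v(13) = 4 + (7) = 11 cm/s.

11 cm/s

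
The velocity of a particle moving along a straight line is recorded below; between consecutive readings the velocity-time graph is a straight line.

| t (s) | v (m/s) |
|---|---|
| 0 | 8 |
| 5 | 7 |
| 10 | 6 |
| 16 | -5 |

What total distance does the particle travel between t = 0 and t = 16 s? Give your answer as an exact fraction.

Total distance travelled is ∫|v| dt — sum the magnitudes of each area piece.
0–5 s: |½(8 + 7)(5)| = 37.5 m
5–10 s: |½(7 + 6)(5)| = 32.5 m
10–16 s: v = 0 at t = 146/11 s; triangle areas 108/11 + 75/11 = 183/11 m
Total distance = 953/11 m

953/11 m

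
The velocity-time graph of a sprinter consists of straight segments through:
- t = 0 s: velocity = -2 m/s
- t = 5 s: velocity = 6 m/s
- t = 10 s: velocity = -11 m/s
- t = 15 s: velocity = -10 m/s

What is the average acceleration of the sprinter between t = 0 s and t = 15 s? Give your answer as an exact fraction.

Average acceleration = Δv/Δt = (-10 − -2)/(15 − 0) = -8/15 m/s².

-8/15 m/s²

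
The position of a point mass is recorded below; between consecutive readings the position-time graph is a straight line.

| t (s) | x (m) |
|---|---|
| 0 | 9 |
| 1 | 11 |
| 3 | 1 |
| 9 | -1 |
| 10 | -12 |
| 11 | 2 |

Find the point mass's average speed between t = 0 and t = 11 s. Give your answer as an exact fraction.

Average speed = (total path length)/(elapsed time); on a piecewise-linear x-t graph the path length is Σ|Δx|.
0–1 s: |Δx| = |11 − 9| = 2 m
1–3 s: |Δx| = |1 − 11| = 10 m
3–9 s: |Δx| = |-1 − 1| = 2 m
9–10 s: |Δx| = |-12 − -1| = 11 m
10–11 s: |Δx| = |2 − -12| = 14 m
Total path = 39 m; average speed = 39/11 = 39/11 m/s.

39/11 m/s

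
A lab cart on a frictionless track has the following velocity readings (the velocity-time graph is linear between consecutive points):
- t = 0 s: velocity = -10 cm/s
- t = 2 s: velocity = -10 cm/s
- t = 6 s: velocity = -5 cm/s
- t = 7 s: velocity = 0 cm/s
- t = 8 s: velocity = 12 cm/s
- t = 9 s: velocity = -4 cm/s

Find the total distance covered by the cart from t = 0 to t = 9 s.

Distance (not displacement) is the total path length: add the absolute areas under v-t.
0–2 s: |-10| × 2 = 20 cm
2–6 s: |½(-10 + -5)(4)| = 30 cm
6–7 s: |½(-5 + 0)(1)| = 2.5 cm
7–8 s: |½(0 + 12)(1)| = 6 cm
8–9 s: v = 0 at t = 8.75 s; triangle areas 4.5 + 0.5 = 5 cm
Total distance = 63.5 cm

63.5 cm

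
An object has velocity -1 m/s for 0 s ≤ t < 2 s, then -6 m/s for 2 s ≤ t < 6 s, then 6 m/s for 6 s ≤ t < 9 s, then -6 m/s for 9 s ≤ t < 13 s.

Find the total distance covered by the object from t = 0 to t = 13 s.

68 m

Total distance travelled is ∫|v| dt — sum the magnitudes of each area piece.
0–2 s: |-1| × 2 = 2 m
2–6 s: |-6| × 4 = 24 m
6–9 s: |6| × 3 = 18 m
9–13 s: |-6| × 4 = 24 m
Total distance = 68 m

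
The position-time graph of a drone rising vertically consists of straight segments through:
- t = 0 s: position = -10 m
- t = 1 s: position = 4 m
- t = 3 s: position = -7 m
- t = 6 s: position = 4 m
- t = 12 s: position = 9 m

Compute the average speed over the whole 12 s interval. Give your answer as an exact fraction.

41/12 m/s

Average speed = (total path length)/(elapsed time); on a piecewise-linear x-t graph the path length is Σ|Δx|.
0–1 s: |Δx| = |4 − -10| = 14 m
1–3 s: |Δx| = |-7 − 4| = 11 m
3–6 s: |Δx| = |4 − -7| = 11 m
6–12 s: |Δx| = |9 − 4| = 5 m
Total path = 41 m; average speed = 41/12 = 41/12 m/s.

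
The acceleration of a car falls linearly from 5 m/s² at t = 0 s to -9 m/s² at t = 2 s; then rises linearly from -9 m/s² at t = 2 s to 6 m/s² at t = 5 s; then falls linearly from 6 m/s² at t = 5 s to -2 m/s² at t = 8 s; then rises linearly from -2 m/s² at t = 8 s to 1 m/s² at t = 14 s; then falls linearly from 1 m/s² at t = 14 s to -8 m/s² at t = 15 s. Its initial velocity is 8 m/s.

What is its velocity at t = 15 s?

-1 m/s

Δv equals the area under the a-t graph; then v = v₀ + Δv.
0–2 s: ½(5 + -9)(2) = -4 m/s
2–5 s: ½(-9 + 6)(3) = -4.5 m/s
5–8 s: ½(6 + -2)(3) = 6 m/s
8–14 s: ½(-2 + 1)(6) = -3 m/s
14–15 s: ½(1 + -8)(1) = -3.5 m/s
Δv = -9 m/s, so v(15) = 8 + (-9) = -1 m/s.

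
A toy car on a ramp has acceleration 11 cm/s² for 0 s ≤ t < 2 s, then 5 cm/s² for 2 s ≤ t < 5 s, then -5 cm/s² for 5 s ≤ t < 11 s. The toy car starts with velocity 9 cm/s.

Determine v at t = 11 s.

16 cm/s

Δv equals the area under the a-t graph; then v = v₀ + Δv.
0–2 s: 11 × 2 = 22 cm/s
2–5 s: 5 × 3 = 15 cm/s
5–11 s: -5 × 6 = -30 cm/s
Δv = 7 cm/s, so v(11) = 9 + (7) = 16 cm/s.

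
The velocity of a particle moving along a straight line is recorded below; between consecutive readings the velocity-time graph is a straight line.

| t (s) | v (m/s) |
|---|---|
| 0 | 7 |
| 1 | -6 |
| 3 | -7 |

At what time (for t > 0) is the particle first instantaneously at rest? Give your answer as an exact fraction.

v changes sign on 0–1 s (from 7 to -6); the graph is linear there, so v = 0 at t = 0 + (-7)·(1 − 0)/(-6 − 7) = 7/13 s.

t = 7/13 s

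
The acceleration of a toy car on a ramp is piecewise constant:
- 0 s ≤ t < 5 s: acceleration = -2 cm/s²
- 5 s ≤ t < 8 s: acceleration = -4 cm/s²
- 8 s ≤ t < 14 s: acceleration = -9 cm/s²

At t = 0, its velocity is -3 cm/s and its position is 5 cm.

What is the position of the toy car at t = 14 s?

-404 cm

On each constant-a segment, Δv = aΔt and Δx = v₀Δt + ½aΔt²; chain segment to segment.
0–5 s: v starts -3 cm/s; Δx = -3·5 + ½·-2·5² = -40 cm; v ends -13 cm/s.
5–8 s: v starts -13 cm/s; Δx = -13·3 + ½·-4·3² = -57 cm; v ends -25 cm/s.
8–14 s: v starts -25 cm/s; Δx = -25·6 + ½·-9·6² = -312 cm; v ends -79 cm/s.
x(14) = 5 + Σ Δx = -404 cm.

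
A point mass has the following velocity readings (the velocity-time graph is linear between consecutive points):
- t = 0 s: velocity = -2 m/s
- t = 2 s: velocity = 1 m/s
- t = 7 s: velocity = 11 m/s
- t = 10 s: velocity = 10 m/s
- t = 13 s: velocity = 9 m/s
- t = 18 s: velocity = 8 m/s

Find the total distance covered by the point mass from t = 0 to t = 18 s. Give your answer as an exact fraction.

Distance (not displacement) is the total path length: add the absolute areas under v-t.
0–2 s: v = 0 at t = 4/3 s; triangle areas 4/3 + 1/3 = 5/3 m
2–7 s: |½(1 + 11)(5)| = 30 m
7–10 s: |½(11 + 10)(3)| = 31.5 m
10–13 s: |½(10 + 9)(3)| = 28.5 m
13–18 s: |½(9 + 8)(5)| = 42.5 m
Total distance = 805/6 m

805/6 m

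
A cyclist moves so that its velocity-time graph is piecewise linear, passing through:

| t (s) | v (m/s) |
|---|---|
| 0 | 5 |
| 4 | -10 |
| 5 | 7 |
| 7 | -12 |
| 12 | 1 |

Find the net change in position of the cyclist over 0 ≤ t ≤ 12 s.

Displacement is the signed area under the v-t curve.
0–4 s: ½(5 + -10)(4) = -10 m
4–5 s: ½(-10 + 7)(1) = -1.5 m
5–7 s: ½(7 + -12)(2) = -5 m
7–12 s: ½(-12 + 1)(5) = -27.5 m
Net displacement = -44 m

-44 m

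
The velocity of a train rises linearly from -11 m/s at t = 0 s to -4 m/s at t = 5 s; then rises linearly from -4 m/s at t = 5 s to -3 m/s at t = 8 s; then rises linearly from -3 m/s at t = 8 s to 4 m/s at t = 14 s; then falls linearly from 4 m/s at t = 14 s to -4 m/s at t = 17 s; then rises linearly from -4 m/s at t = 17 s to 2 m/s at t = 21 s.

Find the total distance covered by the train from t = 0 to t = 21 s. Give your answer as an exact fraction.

Total distance travelled is ∫|v| dt — sum the magnitudes of each area piece.
0–5 s: |½(-11 + -4)(5)| = 37.5 m
5–8 s: |½(-4 + -3)(3)| = 10.5 m
8–14 s: v = 0 at t = 74/7 s; triangle areas 27/7 + 48/7 = 75/7 m
14–17 s: v = 0 at t = 15.5 s; triangle areas 3 + 3 = 6 m
17–21 s: v = 0 at t = 59/3 s; triangle areas 16/3 + 4/3 = 20/3 m
Total distance = 1499/21 m

1499/21 m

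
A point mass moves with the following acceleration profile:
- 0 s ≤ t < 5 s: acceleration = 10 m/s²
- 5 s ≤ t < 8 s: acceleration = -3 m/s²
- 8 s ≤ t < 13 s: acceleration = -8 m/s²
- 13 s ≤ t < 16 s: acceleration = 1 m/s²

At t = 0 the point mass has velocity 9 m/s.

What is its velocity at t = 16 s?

Δv equals the area under the a-t graph; then v = v₀ + Δv.
0–5 s: 10 × 5 = 50 m/s
5–8 s: -3 × 3 = -9 m/s
8–13 s: -8 × 5 = -40 m/s
13–16 s: 1 × 3 = 3 m/s
Δv = 4 m/s, so v(16) = 9 + (4) = 13 m/s.

13 m/s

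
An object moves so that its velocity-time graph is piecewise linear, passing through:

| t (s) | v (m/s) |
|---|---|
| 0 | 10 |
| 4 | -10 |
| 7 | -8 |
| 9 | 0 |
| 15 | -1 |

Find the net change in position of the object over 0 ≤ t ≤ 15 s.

Displacement is the signed area under the v-t curve.
0–4 s: ½(10 + -10)(4) = 0 m
4–7 s: ½(-10 + -8)(3) = -27 m
7–9 s: ½(-8 + 0)(2) = -8 m
9–15 s: ½(0 + -1)(6) = -3 m
Net displacement = -38 m

-38 m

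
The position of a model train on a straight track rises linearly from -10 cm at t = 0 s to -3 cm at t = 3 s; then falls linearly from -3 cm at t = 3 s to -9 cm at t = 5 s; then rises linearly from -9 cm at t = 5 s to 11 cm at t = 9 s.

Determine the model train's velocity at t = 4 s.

-3 cm/s

Velocity is the slope of the x-t graph on 3–5 s: (-9 − -3)/(5 − 3) = -3 cm/s.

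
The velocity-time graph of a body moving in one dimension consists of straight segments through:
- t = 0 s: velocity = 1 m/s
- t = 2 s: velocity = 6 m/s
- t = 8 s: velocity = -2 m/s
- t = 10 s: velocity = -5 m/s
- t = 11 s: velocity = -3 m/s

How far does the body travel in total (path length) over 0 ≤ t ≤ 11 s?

33 m

Distance (not displacement) is the total path length: add the absolute areas under v-t.
0–2 s: |½(1 + 6)(2)| = 7 m
2–8 s: v = 0 at t = 6.5 s; triangle areas 13.5 + 1.5 = 15 m
8–10 s: |½(-2 + -5)(2)| = 7 m
10–11 s: |½(-5 + -3)(1)| = 4 m
Total distance = 33 m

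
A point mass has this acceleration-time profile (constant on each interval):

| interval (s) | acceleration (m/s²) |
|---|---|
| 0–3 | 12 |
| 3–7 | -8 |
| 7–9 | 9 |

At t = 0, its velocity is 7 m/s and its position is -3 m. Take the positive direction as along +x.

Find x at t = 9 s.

On each constant-a segment, Δv = aΔt and Δx = v₀Δt + ½aΔt²; chain segment to segment.
0–3 s: v starts 7 m/s; Δx = 7·3 + ½·12·3² = 75 m; v ends 43 m/s.
3–7 s: v starts 43 m/s; Δx = 43·4 + ½·-8·4² = 108 m; v ends 11 m/s.
7–9 s: v starts 11 m/s; Δx = 11·2 + ½·9·2² = 40 m; v ends 29 m/s.
x(9) = -3 + Σ Δx = 220 m.

220 m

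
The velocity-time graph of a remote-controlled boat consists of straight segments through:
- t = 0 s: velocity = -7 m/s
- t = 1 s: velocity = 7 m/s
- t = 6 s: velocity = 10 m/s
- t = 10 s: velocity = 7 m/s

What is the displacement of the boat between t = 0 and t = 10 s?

Net displacement equals the area under the velocity-time graph (areas below the axis count negative).
0–1 s: ½(-7 + 7)(1) = 0 m
1–6 s: ½(7 + 10)(5) = 42.5 m
6–10 s: ½(10 + 7)(4) = 34 m
Net displacement = 76.5 m

76.5 m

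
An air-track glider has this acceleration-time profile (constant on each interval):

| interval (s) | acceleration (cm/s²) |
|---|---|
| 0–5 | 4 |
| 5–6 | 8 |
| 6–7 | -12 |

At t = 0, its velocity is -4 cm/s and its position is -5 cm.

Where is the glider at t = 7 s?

On each constant-a segment, Δv = aΔt and Δx = v₀Δt + ½aΔt²; chain segment to segment.
0–5 s: v starts -4 cm/s; Δx = -4·5 + ½·4·5² = 30 cm; v ends 16 cm/s.
5–6 s: v starts 16 cm/s; Δx = 16·1 + ½·8·1² = 20 cm; v ends 24 cm/s.
6–7 s: v starts 24 cm/s; Δx = 24·1 + ½·-12·1² = 18 cm; v ends 12 cm/s.
x(7) = -5 + Σ Δx = 63 cm.

63 cm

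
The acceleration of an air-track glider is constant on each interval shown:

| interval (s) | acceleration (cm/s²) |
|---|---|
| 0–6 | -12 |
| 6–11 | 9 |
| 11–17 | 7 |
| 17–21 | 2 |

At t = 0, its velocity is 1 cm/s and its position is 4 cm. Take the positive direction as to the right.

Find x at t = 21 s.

On each constant-a segment, Δv = aΔt and Δx = v₀Δt + ½aΔt²; chain segment to segment.
0–6 s: v starts 1 cm/s; Δx = 1·6 + ½·-12·6² = -210 cm; v ends -71 cm/s.
6–11 s: v starts -71 cm/s; Δx = -71·5 + ½·9·5² = -242.5 cm; v ends -26 cm/s.
11–17 s: v starts -26 cm/s; Δx = -26·6 + ½·7·6² = -30 cm; v ends 16 cm/s.
17–21 s: v starts 16 cm/s; Δx = 16·4 + ½·2·4² = 80 cm; v ends 24 cm/s.
x(21) = 4 + Σ Δx = -398.5 cm.

-398.5 cm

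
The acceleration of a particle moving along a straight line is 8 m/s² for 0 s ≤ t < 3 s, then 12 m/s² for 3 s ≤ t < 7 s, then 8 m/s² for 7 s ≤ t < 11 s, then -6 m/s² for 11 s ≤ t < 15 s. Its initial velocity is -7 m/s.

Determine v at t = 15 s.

73 m/s

Δv equals the area under the a-t graph; then v = v₀ + Δv.
0–3 s: 8 × 3 = 24 m/s
3–7 s: 12 × 4 = 48 m/s
7–11 s: 8 × 4 = 32 m/s
11–15 s: -6 × 4 = -24 m/s
Δv = 80 m/s, so v(15) = -7 + (80) = 73 m/s.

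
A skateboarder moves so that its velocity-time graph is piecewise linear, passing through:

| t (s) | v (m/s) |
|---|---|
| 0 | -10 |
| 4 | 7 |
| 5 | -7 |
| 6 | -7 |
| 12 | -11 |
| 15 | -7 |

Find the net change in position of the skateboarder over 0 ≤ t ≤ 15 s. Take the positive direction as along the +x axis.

Displacement is the signed area under the v-t curve.
0–4 s: ½(-10 + 7)(4) = -6 m
4–5 s: ½(7 + -7)(1) = 0 m
5–6 s: -7 × 1 = -7 m
6–12 s: ½(-7 + -11)(6) = -54 m
12–15 s: ½(-11 + -7)(3) = -27 m
Net displacement = -94 m

-94 m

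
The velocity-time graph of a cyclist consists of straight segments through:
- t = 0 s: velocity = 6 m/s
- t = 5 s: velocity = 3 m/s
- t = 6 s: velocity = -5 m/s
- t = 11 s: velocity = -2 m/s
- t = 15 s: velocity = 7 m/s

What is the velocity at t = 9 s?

-3.2 m/s

On 6–11 s the graph is linear from -5 to -2 m/s: v(9) = -5 + (-2 − -5)·(9 − 6)/(11 − 6) = -3.2 m/s.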